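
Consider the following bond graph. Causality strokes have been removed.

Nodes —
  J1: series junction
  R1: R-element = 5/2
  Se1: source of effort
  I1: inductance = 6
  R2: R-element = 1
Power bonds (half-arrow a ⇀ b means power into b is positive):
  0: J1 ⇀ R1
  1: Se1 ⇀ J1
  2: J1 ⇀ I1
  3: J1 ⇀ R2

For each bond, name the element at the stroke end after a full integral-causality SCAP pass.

bond 1 stroke→J1  (Se1 (Se) sets effort on bond)
bond 2 stroke→I1  (prefer integral on I1)
bond 0 stroke→J1  (J1: bond 2 brought flow, rest push out)
bond 3 stroke→J1  (J1: bond 2 brought flow, rest push out)

b0 stroke→J1
b1 stroke→J1
b2 stroke→I1
b3 stroke→J1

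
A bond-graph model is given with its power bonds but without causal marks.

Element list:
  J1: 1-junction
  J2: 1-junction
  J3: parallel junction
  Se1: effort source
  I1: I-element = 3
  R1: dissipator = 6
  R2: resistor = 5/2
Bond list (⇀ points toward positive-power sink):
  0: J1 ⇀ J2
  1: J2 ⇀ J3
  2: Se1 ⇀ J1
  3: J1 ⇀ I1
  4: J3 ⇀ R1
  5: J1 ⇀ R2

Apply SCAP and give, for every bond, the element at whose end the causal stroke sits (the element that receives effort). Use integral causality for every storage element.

#0 stroke→J1
#1 stroke→J2
#2 stroke→J1
#3 stroke→I1
#4 stroke→J3
#5 stroke→J1

b2 →J1  (source Se1 imposes e)
b3 →I1  (I1 outputs flow p/I1)
b0 →J1  (J1: bond 3 brought flow, rest push out)
b5 →J1  (J1 flow already set via bond 3)
b1 →J2  (J2 flow already set via bond 0)
b4 →J3  (closing 0-jn rule on J3)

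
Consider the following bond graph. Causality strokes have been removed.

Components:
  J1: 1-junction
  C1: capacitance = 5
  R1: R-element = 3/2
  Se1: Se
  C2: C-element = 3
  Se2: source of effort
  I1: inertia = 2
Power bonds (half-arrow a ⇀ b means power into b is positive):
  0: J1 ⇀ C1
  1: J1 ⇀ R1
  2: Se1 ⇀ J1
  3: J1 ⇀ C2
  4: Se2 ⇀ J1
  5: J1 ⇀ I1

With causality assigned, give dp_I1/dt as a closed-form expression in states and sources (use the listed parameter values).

dp_I1/dt = E_Se1 + E_Se2 - 3*p_I1/4 - q_C1/5 - q_C2/3

β2 |J1  (Se1 fixes effort; stroke away)
β4 |J1  (Se2: effort source, stroke at far end)
β0 |J1  (C1: C, integral causality)
β3 |J1  (C2 integral (e out))
β5 |I1  (I1 integral (f out))
β1 |J1  (1-jn J1 has f-setter on 5)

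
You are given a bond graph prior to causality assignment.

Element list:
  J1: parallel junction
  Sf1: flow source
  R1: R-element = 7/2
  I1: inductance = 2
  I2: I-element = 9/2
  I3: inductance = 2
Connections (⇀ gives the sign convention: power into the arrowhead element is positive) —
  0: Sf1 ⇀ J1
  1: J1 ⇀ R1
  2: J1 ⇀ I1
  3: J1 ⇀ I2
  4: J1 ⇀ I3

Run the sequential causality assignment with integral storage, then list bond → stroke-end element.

bond 0 stroke→Sf1
bond 1 stroke→J1
bond 2 stroke→I1
bond 3 stroke→I2
bond 4 stroke→I3

#0 stroke at Sf1  (source Sf1 imposes f)
#2 stroke at I1  (I1: I, integral causality)
#3 stroke at I2  (I2 outputs flow p/I2)
#4 stroke at I3  (I3: I, integral causality)
#1 stroke at J1  (J1 needs exactly one e-in)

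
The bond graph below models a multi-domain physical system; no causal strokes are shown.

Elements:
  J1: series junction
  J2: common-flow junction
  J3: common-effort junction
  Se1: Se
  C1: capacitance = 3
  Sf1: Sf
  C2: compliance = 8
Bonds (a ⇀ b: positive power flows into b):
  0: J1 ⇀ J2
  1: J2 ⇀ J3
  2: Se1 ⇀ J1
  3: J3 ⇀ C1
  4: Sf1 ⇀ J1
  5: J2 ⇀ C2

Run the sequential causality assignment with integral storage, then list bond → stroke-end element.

β2 stroke→J1  (Se1 fixes effort; stroke away)
β4 stroke→Sf1  (Sf1: flow source, stroke at near end)
β0 stroke→J1  (J1 flow already set via bond 4)
β1 stroke→J2  (J2: bond 0 brought flow, rest push out)
β5 stroke→J2  (1-jn J2 has f-setter on 0)
β3 stroke→J3  (J3 needs exactly one e-in)

b0 |J1
b1 |J2
b2 |J1
b3 |J3
b4 |Sf1
b5 |J2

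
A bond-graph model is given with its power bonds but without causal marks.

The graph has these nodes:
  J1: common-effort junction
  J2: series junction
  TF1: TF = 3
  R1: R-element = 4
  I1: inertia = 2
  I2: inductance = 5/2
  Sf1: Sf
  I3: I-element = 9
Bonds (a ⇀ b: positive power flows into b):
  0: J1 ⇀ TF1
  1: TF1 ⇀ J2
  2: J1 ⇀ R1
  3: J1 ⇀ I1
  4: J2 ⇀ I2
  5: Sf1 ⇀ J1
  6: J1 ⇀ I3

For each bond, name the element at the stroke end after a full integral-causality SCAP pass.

b5 →Sf1  (Sf1 (Sf) sets flow on bond)
b3 →I1  (I1 outputs flow p/I1)
b4 →I2  (I2: I, integral causality)
b1 →J2  (common-f at J2 fixed by 4)
b0 →TF1  (TF TF1: opposite of bond 1)
b6 →I3  (I3 outputs flow p/I3)
b2 →J1  (J1: last free bond brings effort in)

b0 |TF1
b1 |J2
b2 |J1
b3 |I1
b4 |I2
b5 |Sf1
b6 |I3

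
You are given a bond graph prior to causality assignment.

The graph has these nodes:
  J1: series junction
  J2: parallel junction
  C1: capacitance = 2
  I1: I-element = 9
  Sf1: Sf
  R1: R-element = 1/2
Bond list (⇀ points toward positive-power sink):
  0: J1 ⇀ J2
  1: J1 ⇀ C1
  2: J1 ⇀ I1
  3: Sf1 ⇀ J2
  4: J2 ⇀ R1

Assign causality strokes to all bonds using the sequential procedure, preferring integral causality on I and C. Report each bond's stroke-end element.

β3 →Sf1  (source Sf1 imposes f)
β1 →J1  (prefer integral on C1)
β2 →I1  (I1: I, integral causality)
β0 →J1  (1-jn J1 has f-setter on 2)
β4 →J2  (closing 0-jn rule on J2)

#0 |J1
#1 |J1
#2 |I1
#3 |Sf1
#4 |J2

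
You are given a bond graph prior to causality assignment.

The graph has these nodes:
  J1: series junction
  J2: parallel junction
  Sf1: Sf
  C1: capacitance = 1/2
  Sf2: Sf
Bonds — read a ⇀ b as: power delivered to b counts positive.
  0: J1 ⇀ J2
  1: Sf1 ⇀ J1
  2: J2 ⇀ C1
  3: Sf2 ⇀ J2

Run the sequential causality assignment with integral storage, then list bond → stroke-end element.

β1 stroke→Sf1  (Sf1 fixes flow; stroke at Sf1)
β3 stroke→Sf2  (Sf2 (Sf) sets flow on bond)
β0 stroke→J1  (J1 flow already set via bond 1)
β2 stroke→J2  (J2 needs exactly one e-in)

β0 stroke at J1
β1 stroke at Sf1
β2 stroke at J2
β3 stroke at Sf2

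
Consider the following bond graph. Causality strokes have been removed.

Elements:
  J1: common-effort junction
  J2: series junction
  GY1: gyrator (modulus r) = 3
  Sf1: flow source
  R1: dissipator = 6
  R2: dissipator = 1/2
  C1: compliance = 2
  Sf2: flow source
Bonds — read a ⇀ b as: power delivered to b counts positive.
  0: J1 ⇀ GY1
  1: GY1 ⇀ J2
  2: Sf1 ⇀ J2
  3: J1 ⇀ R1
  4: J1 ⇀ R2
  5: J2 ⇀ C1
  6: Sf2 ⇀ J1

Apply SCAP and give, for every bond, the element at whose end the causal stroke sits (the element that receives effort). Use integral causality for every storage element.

b2 stroke→Sf1  (Sf1 fixes flow; stroke at Sf1)
b6 stroke→Sf2  (Sf2 (Sf) sets flow on bond)
b1 stroke→J2  (1-jn J2 has f-setter on 2)
b5 stroke→J2  (common-f at J2 fixed by 2)
b0 stroke→J1  (GY1 both-in/both-out from 1)
b3 stroke→R1  (0-jn J1 has e-setter on 0)
b4 stroke→R2  (common-e at J1 fixed by 0)

#0 stroke at J1
#1 stroke at J2
#2 stroke at Sf1
#3 stroke at R1
#4 stroke at R2
#5 stroke at J2
#6 stroke at Sf2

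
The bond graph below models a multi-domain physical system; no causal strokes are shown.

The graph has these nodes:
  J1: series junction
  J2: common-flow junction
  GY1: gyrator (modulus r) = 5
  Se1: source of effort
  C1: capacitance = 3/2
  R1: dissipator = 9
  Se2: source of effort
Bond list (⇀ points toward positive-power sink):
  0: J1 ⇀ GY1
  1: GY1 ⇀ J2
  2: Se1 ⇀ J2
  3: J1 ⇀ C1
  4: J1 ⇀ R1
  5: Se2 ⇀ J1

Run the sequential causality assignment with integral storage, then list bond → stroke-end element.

bond 0 →GY1
bond 1 →GY1
bond 2 →J2
bond 3 →J1
bond 4 →J1
bond 5 →J1

bond 2 stroke→J2  (Se1: effort source, stroke at far end)
bond 5 stroke→J1  (Se2 (Se) sets effort on bond)
bond 1 stroke→GY1  (J2: last free bond brings flow in)
bond 0 stroke→GY1  (through GY1, causality inverts; strokes same side of GY1)
bond 3 stroke→J1  (common-f at J1 fixed by 0)
bond 4 stroke→J1  (J1: bond 0 brought flow, rest push out)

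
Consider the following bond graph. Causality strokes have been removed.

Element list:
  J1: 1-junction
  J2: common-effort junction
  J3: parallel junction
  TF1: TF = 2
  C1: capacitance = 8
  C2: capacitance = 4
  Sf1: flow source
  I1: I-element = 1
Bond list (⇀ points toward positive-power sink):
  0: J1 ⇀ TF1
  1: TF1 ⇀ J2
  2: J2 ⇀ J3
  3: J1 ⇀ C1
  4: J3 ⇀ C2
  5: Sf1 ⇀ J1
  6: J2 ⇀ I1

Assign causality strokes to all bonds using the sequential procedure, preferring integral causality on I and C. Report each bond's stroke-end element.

β5 stroke at Sf1  (Sf1 fixes flow; stroke at Sf1)
β0 stroke at J1  (common-f at J1 fixed by 5)
β3 stroke at J1  (J1 flow already set via bond 5)
β1 stroke at TF1  (TF TF1: opposite of bond 0)
β4 stroke at J3  (prefer integral on C2)
β2 stroke at J2  (common-e at J3 fixed by 4)
β6 stroke at I1  (common-e at J2 fixed by 2)

#0 stroke→J1
#1 stroke→TF1
#2 stroke→J2
#3 stroke→J1
#4 stroke→J3
#5 stroke→Sf1
#6 stroke→I1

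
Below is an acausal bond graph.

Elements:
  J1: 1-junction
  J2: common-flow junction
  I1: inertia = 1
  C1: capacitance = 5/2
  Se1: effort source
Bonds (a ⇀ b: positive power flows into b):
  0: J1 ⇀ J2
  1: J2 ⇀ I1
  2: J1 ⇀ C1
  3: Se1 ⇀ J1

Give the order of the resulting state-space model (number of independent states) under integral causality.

bond 3 →J1  (Se1 (Se) sets effort on bond)
bond 1 →I1  (I1: I, integral causality)
bond 0 →J2  (J2 flow already set via bond 1)
bond 2 →J1  (J1: bond 0 brought flow, rest push out)

2  (C1, I1 all integral)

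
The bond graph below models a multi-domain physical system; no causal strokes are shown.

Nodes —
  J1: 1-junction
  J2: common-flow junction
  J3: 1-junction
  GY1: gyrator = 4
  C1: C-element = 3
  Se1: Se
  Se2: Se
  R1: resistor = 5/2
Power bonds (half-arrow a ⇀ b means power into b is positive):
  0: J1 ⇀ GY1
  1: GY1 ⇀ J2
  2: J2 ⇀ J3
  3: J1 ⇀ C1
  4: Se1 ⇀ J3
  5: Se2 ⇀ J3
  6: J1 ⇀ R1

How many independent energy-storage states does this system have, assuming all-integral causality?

1  (C1 all integral)

bond 4 |J3  (Se1 (Se) sets effort on bond)
bond 5 |J3  (source Se2 imposes e)
bond 2 |J2  (closing 1-jn rule on J3)
bond 1 |GY1  (J2 needs exactly one f-in)
bond 0 |GY1  (GY GY1: same side as bond 1)
bond 3 |J1  (1-jn J1 has f-setter on 0)
bond 6 |J1  (J1 flow already set via bond 0)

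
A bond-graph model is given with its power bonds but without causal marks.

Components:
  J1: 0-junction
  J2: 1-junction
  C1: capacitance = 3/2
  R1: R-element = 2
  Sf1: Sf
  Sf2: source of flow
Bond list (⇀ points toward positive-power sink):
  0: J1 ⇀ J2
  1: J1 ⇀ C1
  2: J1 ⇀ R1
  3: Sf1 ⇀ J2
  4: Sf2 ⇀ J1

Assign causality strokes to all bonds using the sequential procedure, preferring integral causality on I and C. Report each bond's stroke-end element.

bond 3 |Sf1  (Sf1 fixes flow; stroke at Sf1)
bond 4 |Sf2  (Sf2: flow source, stroke at near end)
bond 0 |J2  (common-f at J2 fixed by 3)
bond 1 |J1  (C1 integral (e out))
bond 2 |R1  (common-e at J1 fixed by 1)

b0 →J2
b1 →J1
b2 →R1
b3 →Sf1
b4 →Sf2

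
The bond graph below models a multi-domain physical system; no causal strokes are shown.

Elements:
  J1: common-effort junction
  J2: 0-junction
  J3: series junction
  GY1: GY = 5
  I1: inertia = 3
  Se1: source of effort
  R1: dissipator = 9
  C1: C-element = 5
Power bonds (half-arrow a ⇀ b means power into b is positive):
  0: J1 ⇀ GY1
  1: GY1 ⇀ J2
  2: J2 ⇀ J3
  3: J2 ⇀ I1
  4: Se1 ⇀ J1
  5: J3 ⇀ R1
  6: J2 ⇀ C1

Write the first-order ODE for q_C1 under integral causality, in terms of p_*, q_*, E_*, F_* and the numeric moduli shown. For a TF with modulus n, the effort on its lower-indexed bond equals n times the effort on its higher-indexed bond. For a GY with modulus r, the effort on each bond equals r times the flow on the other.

b4 |J1  (source Se1 imposes e)
b0 |GY1  (J1 effort already set via bond 4)
b1 |GY1  (through GY1, causality inverts; strokes same side of GY1)
b3 |I1  (I1 outputs flow p/I1)
b6 |J2  (C1: C, integral causality)
b2 |J3  (J2 effort already set via bond 6)
b5 |R1  (J3 needs exactly one f-in)

dq_C1/dt = E_Se1/5 - p_I1/3 - q_C1/45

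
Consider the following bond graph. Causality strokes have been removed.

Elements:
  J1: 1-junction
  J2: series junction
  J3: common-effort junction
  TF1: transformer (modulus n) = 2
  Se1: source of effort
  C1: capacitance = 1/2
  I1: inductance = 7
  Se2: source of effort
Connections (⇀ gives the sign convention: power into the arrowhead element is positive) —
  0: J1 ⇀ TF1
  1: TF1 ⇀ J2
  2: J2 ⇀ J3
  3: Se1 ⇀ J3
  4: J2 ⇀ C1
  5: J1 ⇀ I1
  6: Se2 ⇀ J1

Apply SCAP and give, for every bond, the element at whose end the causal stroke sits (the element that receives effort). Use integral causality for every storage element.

b0 stroke→J1
b1 stroke→TF1
b2 stroke→J2
b3 stroke→J3
b4 stroke→J2
b5 stroke→I1
b6 stroke→J1

b3 →J3  (Se1 (Se) sets effort on bond)
b6 →J1  (Se2 (Se) sets effort on bond)
b2 →J2  (0-jn J3 has e-setter on 3)
b4 →J2  (prefer integral on C1)
b1 →TF1  (only one flow-in slot at J2)
b0 →J1  (TF1 one-in-one-out from 1)
b5 →I1  (only one flow-in slot at J1)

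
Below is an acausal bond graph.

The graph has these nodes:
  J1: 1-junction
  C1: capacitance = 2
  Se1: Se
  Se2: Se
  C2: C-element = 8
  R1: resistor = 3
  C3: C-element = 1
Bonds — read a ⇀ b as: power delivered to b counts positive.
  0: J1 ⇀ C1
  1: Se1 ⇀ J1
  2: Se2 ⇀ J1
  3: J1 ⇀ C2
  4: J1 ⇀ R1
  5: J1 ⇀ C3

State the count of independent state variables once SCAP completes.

3  (C1, C2, C3 all integral)

β1 stroke→J1  (Se1 (Se) sets effort on bond)
β2 stroke→J1  (Se2 fixes effort; stroke away)
β0 stroke→J1  (C1 outputs effort q/C1)
β3 stroke→J1  (prefer integral on C2)
β5 stroke→J1  (prefer integral on C3)
β4 stroke→R1  (only one flow-in slot at J1)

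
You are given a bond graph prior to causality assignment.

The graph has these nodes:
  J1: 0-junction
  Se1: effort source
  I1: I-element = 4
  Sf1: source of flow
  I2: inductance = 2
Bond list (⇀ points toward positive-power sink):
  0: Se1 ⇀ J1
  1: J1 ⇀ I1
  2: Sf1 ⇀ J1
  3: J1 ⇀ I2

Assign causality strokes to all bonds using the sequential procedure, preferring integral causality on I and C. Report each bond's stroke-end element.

bond 0 stroke→J1  (Se1 (Se) sets effort on bond)
bond 2 stroke→Sf1  (source Sf1 imposes f)
bond 1 stroke→I1  (J1: bond 0 brought effort, rest push out)
bond 3 stroke→I2  (common-e at J1 fixed by 0)

β0 →J1
β1 →I1
β2 →Sf1
β3 →I2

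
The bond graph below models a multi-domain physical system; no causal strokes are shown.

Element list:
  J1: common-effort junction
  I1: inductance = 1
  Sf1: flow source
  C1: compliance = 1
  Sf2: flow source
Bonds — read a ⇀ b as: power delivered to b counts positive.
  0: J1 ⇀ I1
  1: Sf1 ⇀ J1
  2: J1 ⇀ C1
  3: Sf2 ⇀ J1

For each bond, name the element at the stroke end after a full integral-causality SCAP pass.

b1 stroke at Sf1  (Sf1: flow source, stroke at near end)
b3 stroke at Sf2  (source Sf2 imposes f)
b0 stroke at I1  (I1 outputs flow p/I1)
b2 stroke at J1  (closing 0-jn rule on J1)

b0 stroke→I1
b1 stroke→Sf1
b2 stroke→J1
b3 stroke→Sf2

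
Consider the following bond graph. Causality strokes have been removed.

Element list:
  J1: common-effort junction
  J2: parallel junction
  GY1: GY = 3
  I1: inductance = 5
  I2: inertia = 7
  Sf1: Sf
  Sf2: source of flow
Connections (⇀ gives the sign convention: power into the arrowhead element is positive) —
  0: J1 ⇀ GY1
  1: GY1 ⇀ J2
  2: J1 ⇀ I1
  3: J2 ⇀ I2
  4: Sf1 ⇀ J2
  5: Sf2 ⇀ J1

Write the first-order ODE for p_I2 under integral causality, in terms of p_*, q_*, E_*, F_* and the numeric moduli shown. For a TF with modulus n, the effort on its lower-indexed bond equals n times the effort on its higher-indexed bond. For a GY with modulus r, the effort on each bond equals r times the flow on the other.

#4 →Sf1  (Sf1 fixes flow; stroke at Sf1)
#5 →Sf2  (Sf2: flow source, stroke at near end)
#2 →I1  (prefer integral on I1)
#0 →J1  (only one effort-in slot at J1)
#1 →J2  (GY1: gyrator matches bond 0)
#3 →I2  (0-jn J2 has e-setter on 1)

dp_I2/dt = 3*F_Sf2 - 3*p_I1/5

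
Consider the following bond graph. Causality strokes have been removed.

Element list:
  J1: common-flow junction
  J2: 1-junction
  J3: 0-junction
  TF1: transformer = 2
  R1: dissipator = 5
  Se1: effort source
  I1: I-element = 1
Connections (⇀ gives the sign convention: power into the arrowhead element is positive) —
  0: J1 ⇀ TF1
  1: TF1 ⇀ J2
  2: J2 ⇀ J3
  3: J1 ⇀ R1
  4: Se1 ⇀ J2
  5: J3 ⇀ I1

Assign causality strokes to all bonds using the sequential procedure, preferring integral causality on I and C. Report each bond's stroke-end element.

#0 |TF1
#1 |J2
#2 |J3
#3 |J1
#4 |J2
#5 |I1

bond 4 |J2  (Se1 (Se) sets effort on bond)
bond 5 |I1  (I1 outputs flow p/I1)
bond 2 |J3  (J3: last free bond brings effort in)
bond 1 |J2  (J2: bond 2 brought flow, rest push out)
bond 0 |TF1  (TF1: transformer flips bond 1)
bond 3 |J1  (common-f at J1 fixed by 0)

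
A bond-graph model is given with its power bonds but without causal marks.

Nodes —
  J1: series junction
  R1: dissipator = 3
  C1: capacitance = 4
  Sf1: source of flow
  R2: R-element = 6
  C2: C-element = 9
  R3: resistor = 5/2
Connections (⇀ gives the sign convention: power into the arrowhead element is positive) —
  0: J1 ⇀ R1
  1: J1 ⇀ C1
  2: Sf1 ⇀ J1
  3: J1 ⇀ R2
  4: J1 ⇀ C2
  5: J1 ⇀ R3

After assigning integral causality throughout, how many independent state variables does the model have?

2  (C1, C2 all integral)

b2 |Sf1  (source Sf1 imposes f)
b0 |J1  (common-f at J1 fixed by 2)
b1 |J1  (common-f at J1 fixed by 2)
b3 |J1  (common-f at J1 fixed by 2)
b4 |J1  (common-f at J1 fixed by 2)
b5 |J1  (1-jn J1 has f-setter on 2)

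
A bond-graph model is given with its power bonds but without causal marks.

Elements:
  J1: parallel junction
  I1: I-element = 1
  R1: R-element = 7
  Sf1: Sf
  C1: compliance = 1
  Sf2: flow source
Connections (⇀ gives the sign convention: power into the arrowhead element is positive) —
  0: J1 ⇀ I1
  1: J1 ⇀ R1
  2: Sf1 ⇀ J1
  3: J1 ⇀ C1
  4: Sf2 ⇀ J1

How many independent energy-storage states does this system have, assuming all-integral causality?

2  (C1, I1 all integral)

b2 |Sf1  (Sf1 (Sf) sets flow on bond)
b4 |Sf2  (Sf2: flow source, stroke at near end)
b0 |I1  (I1 integral (f out))
b3 |J1  (C1 integral (e out))
b1 |R1  (J1 effort already set via bond 3)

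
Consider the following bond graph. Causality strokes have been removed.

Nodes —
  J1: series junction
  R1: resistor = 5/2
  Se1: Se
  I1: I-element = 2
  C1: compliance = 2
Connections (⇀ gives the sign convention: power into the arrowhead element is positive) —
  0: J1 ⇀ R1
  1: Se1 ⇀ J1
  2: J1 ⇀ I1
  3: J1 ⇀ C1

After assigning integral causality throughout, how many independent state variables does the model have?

β1 stroke at J1  (Se1 fixes effort; stroke away)
β2 stroke at I1  (I1: I, integral causality)
β0 stroke at J1  (1-jn J1 has f-setter on 2)
β3 stroke at J1  (J1: bond 2 brought flow, rest push out)

2  (C1, I1 all integral)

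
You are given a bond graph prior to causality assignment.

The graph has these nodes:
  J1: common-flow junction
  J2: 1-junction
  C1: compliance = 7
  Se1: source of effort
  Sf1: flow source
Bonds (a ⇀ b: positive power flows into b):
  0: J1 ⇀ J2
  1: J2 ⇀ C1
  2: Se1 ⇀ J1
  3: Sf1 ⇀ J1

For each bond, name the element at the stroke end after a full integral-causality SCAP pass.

bond 0 stroke→J1
bond 1 stroke→J2
bond 2 stroke→J1
bond 3 stroke→Sf1

b2 stroke→J1  (source Se1 imposes e)
b3 stroke→Sf1  (Sf1: flow source, stroke at near end)
b0 stroke→J1  (J1: bond 3 brought flow, rest push out)
b1 stroke→J2  (1-jn J2 has f-setter on 0)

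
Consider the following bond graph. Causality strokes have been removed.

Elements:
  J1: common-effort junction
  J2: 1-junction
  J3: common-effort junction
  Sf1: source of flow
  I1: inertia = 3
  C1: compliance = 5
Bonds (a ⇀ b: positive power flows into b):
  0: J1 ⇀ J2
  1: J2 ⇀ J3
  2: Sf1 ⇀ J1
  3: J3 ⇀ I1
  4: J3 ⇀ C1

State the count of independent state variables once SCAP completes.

β2 stroke→Sf1  (source Sf1 imposes f)
β0 stroke→J1  (closing 0-jn rule on J1)
β1 stroke→J2  (common-f at J2 fixed by 0)
β3 stroke→I1  (I1 integral (f out))
β4 stroke→J3  (only one effort-in slot at J3)

2  (C1, I1 all integral)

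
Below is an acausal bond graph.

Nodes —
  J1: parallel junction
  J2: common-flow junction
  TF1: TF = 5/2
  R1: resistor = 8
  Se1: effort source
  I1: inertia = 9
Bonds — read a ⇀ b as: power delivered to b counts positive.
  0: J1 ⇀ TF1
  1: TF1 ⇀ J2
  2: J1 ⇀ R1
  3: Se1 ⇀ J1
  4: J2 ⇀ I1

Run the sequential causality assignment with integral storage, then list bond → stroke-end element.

β0 stroke→TF1
β1 stroke→J2
β2 stroke→R1
β3 stroke→J1
β4 stroke→I1

#3 stroke at J1  (Se1: effort source, stroke at far end)
#0 stroke at TF1  (J1: bond 3 brought effort, rest push out)
#2 stroke at R1  (J1: bond 3 brought effort, rest push out)
#1 stroke at J2  (TF1: transformer flips bond 0)
#4 stroke at I1  (only one flow-in slot at J2)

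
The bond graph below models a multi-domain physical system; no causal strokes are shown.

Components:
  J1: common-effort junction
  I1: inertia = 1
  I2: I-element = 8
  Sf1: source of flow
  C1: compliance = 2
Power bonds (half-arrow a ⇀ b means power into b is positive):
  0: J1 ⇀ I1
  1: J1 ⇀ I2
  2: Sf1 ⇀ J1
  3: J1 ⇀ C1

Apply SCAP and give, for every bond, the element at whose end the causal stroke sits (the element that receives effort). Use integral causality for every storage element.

#0 stroke→I1
#1 stroke→I2
#2 stroke→Sf1
#3 stroke→J1

#2 stroke at Sf1  (source Sf1 imposes f)
#0 stroke at I1  (I1: I, integral causality)
#1 stroke at I2  (I2: I, integral causality)
#3 stroke at J1  (only one effort-in slot at J1)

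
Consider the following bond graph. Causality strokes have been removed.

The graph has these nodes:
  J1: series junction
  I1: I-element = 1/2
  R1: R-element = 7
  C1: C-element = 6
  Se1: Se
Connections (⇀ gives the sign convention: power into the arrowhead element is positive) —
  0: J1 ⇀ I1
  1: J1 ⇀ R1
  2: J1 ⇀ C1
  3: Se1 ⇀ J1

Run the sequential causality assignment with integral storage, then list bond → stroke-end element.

b3 →J1  (source Se1 imposes e)
b0 →I1  (I1 outputs flow p/I1)
b1 →J1  (1-jn J1 has f-setter on 0)
b2 →J1  (common-f at J1 fixed by 0)

bond 0 →I1
bond 1 →J1
bond 2 →J1
bond 3 →J1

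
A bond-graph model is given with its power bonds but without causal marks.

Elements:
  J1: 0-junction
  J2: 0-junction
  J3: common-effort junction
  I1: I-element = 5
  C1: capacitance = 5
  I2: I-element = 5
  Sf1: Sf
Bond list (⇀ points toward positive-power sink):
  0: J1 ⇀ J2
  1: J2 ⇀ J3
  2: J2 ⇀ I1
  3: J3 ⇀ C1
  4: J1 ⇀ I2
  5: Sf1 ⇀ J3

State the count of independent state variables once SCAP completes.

bond 5 →Sf1  (Sf1: flow source, stroke at near end)
bond 2 →I1  (I1: I, integral causality)
bond 3 →J3  (C1 outputs effort q/C1)
bond 1 →J2  (common-e at J3 fixed by 3)
bond 0 →J1  (common-e at J2 fixed by 1)
bond 4 →I2  (J1 effort already set via bond 0)

3  (C1, I1, I2 all integral)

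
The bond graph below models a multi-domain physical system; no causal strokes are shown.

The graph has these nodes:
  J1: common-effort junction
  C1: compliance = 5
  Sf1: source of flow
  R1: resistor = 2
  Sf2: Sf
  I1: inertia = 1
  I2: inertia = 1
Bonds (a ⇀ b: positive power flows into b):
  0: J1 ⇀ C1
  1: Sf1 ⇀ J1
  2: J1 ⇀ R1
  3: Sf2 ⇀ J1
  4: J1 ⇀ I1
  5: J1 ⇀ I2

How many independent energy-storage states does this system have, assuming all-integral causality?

3  (C1, I1, I2 all integral)

β1 →Sf1  (Sf1 fixes flow; stroke at Sf1)
β3 →Sf2  (source Sf2 imposes f)
β0 →J1  (C1: C, integral causality)
β2 →R1  (J1 effort already set via bond 0)
β4 →I1  (J1: bond 0 brought effort, rest push out)
β5 →I2  (J1: bond 0 brought effort, rest push out)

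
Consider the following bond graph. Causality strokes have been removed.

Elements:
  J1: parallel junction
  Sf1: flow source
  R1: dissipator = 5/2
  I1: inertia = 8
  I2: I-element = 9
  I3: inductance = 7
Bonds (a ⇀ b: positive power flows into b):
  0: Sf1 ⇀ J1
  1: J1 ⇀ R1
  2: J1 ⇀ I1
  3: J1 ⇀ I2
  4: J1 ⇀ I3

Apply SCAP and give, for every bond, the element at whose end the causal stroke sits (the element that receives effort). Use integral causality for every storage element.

bond 0 stroke→Sf1  (source Sf1 imposes f)
bond 2 stroke→I1  (I1 outputs flow p/I1)
bond 3 stroke→I2  (I2: I, integral causality)
bond 4 stroke→I3  (prefer integral on I3)
bond 1 stroke→J1  (only one effort-in slot at J1)

β0 stroke at Sf1
β1 stroke at J1
β2 stroke at I1
β3 stroke at I2
β4 stroke at I3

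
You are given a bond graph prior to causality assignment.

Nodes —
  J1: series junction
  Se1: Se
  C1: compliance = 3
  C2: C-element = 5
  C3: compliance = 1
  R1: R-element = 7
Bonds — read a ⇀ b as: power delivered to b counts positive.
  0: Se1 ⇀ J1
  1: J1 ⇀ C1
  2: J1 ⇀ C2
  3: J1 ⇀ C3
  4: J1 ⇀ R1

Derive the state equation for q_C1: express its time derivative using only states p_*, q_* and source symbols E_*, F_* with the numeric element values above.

b0 stroke at J1  (Se1 (Se) sets effort on bond)
b1 stroke at J1  (C1 outputs effort q/C1)
b2 stroke at J1  (C2 integral (e out))
b3 stroke at J1  (C3 outputs effort q/C3)
b4 stroke at R1  (only one flow-in slot at J1)

dq_C1/dt = E_Se1/7 - q_C1/21 - q_C2/35 - q_C3/7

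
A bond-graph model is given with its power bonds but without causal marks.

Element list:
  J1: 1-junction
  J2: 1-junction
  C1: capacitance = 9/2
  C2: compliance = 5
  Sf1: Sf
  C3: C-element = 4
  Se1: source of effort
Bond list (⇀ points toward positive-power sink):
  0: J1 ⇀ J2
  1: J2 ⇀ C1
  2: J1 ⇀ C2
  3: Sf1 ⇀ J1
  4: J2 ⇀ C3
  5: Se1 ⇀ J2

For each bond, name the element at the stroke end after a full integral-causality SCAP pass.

b3 →Sf1  (source Sf1 imposes f)
b5 →J2  (source Se1 imposes e)
b0 →J1  (1-jn J1 has f-setter on 3)
b2 →J1  (J1 flow already set via bond 3)
b1 →J2  (J2 flow already set via bond 0)
b4 →J2  (J2 flow already set via bond 0)

#0 stroke at J1
#1 stroke at J2
#2 stroke at J1
#3 stroke at Sf1
#4 stroke at J2
#5 stroke at J2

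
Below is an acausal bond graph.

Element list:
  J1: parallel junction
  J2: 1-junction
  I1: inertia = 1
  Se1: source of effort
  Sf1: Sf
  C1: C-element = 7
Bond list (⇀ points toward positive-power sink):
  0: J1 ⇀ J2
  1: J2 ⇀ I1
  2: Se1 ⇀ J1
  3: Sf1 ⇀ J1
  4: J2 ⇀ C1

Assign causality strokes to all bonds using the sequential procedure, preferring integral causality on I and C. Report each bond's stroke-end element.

#0 →J2
#1 →I1
#2 →J1
#3 →Sf1
#4 →J2

b2 →J1  (Se1 (Se) sets effort on bond)
b3 →Sf1  (Sf1: flow source, stroke at near end)
b0 →J2  (0-jn J1 has e-setter on 2)
b1 →I1  (prefer integral on I1)
b4 →J2  (common-f at J2 fixed by 1)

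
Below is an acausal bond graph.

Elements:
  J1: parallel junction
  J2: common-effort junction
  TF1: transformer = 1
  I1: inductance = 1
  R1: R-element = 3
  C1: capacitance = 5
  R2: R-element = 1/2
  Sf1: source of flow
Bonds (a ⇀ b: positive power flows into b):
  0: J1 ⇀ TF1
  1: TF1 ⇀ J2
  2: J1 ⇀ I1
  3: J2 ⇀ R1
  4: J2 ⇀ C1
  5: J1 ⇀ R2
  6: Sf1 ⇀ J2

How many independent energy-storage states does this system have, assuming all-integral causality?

2  (C1, I1 all integral)

bond 6 stroke→Sf1  (Sf1 (Sf) sets flow on bond)
bond 2 stroke→I1  (I1: I, integral causality)
bond 4 stroke→J2  (C1 outputs effort q/C1)
bond 1 stroke→TF1  (0-jn J2 has e-setter on 4)
bond 3 stroke→R1  (J2 effort already set via bond 4)
bond 0 stroke→J1  (TF1 one-in-one-out from 1)
bond 5 stroke→R2  (J1 effort already set via bond 0)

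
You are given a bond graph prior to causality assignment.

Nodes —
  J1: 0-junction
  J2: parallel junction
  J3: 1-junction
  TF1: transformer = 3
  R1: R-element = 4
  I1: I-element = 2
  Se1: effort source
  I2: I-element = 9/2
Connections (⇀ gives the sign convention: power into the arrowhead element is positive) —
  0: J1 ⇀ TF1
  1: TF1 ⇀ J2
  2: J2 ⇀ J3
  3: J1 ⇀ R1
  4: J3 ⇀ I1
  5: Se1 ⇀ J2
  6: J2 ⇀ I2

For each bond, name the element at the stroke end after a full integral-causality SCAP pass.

#5 →J2  (Se1 (Se) sets effort on bond)
#1 →TF1  (common-e at J2 fixed by 5)
#2 →J3  (J2 effort already set via bond 5)
#6 →I2  (0-jn J2 has e-setter on 5)
#4 →I1  (J3 needs exactly one f-in)
#0 →J1  (TF1: transformer flips bond 1)
#3 →R1  (0-jn J1 has e-setter on 0)

b0 →J1
b1 →TF1
b2 →J3
b3 →R1
b4 →I1
b5 →J2
b6 →I2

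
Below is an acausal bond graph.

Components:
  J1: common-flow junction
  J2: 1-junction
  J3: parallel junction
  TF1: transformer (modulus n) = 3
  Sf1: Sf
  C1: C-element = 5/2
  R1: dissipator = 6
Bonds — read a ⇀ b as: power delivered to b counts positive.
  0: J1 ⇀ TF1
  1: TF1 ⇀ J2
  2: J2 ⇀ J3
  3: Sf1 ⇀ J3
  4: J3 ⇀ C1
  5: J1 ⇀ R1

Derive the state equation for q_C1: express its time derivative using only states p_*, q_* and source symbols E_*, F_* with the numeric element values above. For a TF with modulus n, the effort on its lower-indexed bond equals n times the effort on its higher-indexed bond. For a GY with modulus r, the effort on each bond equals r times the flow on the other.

dq_C1/dt = F_Sf1 - 3*q_C1/5

β3 stroke at Sf1  (source Sf1 imposes f)
β4 stroke at J3  (C1: C, integral causality)
β2 stroke at J2  (J3: bond 4 brought effort, rest push out)
β1 stroke at TF1  (closing 1-jn rule on J2)
β0 stroke at J1  (TF1 one-in-one-out from 1)
β5 stroke at R1  (J1: last free bond brings flow in)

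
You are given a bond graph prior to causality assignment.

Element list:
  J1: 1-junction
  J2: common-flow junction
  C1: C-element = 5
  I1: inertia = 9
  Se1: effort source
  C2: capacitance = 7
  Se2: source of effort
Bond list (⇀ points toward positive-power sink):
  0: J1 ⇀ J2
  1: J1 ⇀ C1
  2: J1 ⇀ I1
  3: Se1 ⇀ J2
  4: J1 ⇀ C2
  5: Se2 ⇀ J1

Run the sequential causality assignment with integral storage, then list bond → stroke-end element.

β0 |J1
β1 |J1
β2 |I1
β3 |J2
β4 |J1
β5 |J1

b3 stroke at J2  (Se1 fixes effort; stroke away)
b5 stroke at J1  (Se2: effort source, stroke at far end)
b0 stroke at J1  (only one flow-in slot at J2)
b1 stroke at J1  (C1: C, integral causality)
b2 stroke at I1  (I1 integral (f out))
b4 stroke at J1  (1-jn J1 has f-setter on 2)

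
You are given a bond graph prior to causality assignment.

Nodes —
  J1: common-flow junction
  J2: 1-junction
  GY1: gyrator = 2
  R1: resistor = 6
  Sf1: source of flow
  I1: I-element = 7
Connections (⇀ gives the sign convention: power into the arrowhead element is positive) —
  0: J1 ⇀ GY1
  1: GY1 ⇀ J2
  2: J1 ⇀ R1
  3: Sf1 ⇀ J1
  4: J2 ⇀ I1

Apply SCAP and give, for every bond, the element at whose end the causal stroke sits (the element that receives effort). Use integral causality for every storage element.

#3 stroke→Sf1  (Sf1 (Sf) sets flow on bond)
#0 stroke→J1  (J1 flow already set via bond 3)
#2 stroke→J1  (1-jn J1 has f-setter on 3)
#1 stroke→J2  (GY1: gyrator matches bond 0)
#4 stroke→I1  (J2: last free bond brings flow in)

β0 stroke at J1
β1 stroke at J2
β2 stroke at J1
β3 stroke at Sf1
β4 stroke at I1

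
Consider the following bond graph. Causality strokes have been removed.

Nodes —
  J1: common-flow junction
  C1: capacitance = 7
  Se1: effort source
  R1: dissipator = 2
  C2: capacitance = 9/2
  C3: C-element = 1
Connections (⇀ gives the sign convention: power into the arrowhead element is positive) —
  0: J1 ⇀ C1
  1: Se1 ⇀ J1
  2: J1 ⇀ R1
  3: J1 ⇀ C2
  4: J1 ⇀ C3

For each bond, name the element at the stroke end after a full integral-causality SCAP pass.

b0 |J1
b1 |J1
b2 |R1
b3 |J1
b4 |J1

bond 1 |J1  (Se1 fixes effort; stroke away)
bond 0 |J1  (prefer integral on C1)
bond 3 |J1  (C2 outputs effort q/C2)
bond 4 |J1  (C3 integral (e out))
bond 2 |R1  (only one flow-in slot at J1)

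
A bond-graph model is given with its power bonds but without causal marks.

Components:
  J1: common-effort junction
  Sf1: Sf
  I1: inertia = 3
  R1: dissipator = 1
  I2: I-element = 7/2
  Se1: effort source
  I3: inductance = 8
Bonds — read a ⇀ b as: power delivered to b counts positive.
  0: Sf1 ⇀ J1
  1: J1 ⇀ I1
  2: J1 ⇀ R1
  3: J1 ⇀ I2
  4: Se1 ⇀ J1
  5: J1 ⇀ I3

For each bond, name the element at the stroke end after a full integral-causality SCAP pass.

#0 |Sf1
#1 |I1
#2 |R1
#3 |I2
#4 |J1
#5 |I3

β0 →Sf1  (source Sf1 imposes f)
β4 →J1  (source Se1 imposes e)
β1 →I1  (J1 effort already set via bond 4)
β2 →R1  (0-jn J1 has e-setter on 4)
β3 →I2  (common-e at J1 fixed by 4)
β5 →I3  (common-e at J1 fixed by 4)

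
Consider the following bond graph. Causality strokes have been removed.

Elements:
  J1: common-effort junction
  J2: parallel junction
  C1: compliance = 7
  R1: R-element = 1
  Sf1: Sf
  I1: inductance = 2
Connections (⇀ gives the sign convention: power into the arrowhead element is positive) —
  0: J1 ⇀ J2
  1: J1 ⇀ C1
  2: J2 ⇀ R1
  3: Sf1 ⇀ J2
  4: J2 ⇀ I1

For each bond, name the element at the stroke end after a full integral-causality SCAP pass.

#3 stroke→Sf1  (source Sf1 imposes f)
#1 stroke→J1  (C1 outputs effort q/C1)
#0 stroke→J2  (J1: bond 1 brought effort, rest push out)
#2 stroke→R1  (J2: bond 0 brought effort, rest push out)
#4 stroke→I1  (J2 effort already set via bond 0)

b0 stroke→J2
b1 stroke→J1
b2 stroke→R1
b3 stroke→Sf1
b4 stroke→I1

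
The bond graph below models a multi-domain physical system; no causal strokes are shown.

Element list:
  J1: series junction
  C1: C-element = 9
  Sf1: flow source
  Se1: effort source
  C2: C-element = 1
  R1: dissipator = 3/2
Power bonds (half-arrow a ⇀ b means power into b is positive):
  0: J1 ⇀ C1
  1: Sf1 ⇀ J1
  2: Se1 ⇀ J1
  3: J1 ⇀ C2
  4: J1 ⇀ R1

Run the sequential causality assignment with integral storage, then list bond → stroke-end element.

b1 stroke→Sf1  (Sf1 fixes flow; stroke at Sf1)
b2 stroke→J1  (Se1: effort source, stroke at far end)
b0 stroke→J1  (J1: bond 1 brought flow, rest push out)
b3 stroke→J1  (J1: bond 1 brought flow, rest push out)
b4 stroke→J1  (J1: bond 1 brought flow, rest push out)

β0 →J1
β1 →Sf1
β2 →J1
β3 →J1
β4 →J1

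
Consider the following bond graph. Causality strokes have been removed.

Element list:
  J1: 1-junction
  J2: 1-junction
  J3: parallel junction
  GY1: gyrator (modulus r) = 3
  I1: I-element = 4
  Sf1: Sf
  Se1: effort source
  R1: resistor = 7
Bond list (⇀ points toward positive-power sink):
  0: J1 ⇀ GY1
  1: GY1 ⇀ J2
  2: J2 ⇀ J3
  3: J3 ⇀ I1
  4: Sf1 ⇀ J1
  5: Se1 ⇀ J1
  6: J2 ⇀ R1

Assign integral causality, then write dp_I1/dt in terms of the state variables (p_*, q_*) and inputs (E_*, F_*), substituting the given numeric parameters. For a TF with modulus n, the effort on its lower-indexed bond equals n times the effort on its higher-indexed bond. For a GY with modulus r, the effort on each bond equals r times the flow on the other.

#4 →Sf1  (source Sf1 imposes f)
#5 →J1  (Se1 (Se) sets effort on bond)
#0 →J1  (common-f at J1 fixed by 4)
#1 →J2  (through GY1, causality inverts; strokes same side of GY1)
#3 →I1  (I1 outputs flow p/I1)
#2 →J3  (closing 0-jn rule on J3)
#6 →J2  (1-jn J2 has f-setter on 2)

dp_I1/dt = 3*F_Sf1 - 7*p_I1/4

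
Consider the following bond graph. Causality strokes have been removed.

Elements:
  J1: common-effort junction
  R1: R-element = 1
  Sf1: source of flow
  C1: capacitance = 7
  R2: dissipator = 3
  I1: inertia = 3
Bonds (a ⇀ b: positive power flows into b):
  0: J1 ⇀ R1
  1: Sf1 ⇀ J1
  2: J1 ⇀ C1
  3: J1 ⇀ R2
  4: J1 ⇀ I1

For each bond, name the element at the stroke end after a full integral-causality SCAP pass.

β1 →Sf1  (Sf1 (Sf) sets flow on bond)
β2 →J1  (C1 integral (e out))
β0 →R1  (common-e at J1 fixed by 2)
β3 →R2  (J1: bond 2 brought effort, rest push out)
β4 →I1  (common-e at J1 fixed by 2)

b0 |R1
b1 |Sf1
b2 |J1
b3 |R2
b4 |I1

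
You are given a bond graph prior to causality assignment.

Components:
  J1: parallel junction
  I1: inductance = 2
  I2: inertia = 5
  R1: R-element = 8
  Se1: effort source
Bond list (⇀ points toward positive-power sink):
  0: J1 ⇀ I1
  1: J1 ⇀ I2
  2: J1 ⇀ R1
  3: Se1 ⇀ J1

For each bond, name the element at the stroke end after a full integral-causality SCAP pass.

b3 stroke at J1  (Se1 fixes effort; stroke away)
b0 stroke at I1  (0-jn J1 has e-setter on 3)
b1 stroke at I2  (common-e at J1 fixed by 3)
b2 stroke at R1  (common-e at J1 fixed by 3)

β0 →I1
β1 →I2
β2 →R1
β3 →J1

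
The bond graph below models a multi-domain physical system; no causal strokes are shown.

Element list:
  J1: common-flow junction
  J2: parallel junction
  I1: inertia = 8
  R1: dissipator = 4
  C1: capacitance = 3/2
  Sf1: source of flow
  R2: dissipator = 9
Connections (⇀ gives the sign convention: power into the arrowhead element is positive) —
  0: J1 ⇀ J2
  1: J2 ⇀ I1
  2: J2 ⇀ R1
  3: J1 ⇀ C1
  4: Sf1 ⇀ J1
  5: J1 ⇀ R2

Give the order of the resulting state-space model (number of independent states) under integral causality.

#4 stroke at Sf1  (Sf1 fixes flow; stroke at Sf1)
#0 stroke at J1  (common-f at J1 fixed by 4)
#3 stroke at J1  (common-f at J1 fixed by 4)
#5 stroke at J1  (J1: bond 4 brought flow, rest push out)
#1 stroke at I1  (I1: I, integral causality)
#2 stroke at J2  (closing 0-jn rule on J2)

2  (C1, I1 all integral)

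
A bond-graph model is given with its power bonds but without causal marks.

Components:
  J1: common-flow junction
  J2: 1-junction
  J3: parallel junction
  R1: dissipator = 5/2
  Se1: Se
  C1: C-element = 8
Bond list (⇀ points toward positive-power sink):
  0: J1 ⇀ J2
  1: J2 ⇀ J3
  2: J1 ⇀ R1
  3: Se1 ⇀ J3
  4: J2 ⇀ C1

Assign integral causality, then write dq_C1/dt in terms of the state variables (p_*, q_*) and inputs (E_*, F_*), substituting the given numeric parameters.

β3 stroke→J3  (Se1 (Se) sets effort on bond)
β1 stroke→J2  (J3: bond 3 brought effort, rest push out)
β4 stroke→J2  (C1 integral (e out))
β0 stroke→J1  (J2 needs exactly one f-in)
β2 stroke→R1  (J1: last free bond brings flow in)

dq_C1/dt = -2*E_Se1/5 - q_C1/20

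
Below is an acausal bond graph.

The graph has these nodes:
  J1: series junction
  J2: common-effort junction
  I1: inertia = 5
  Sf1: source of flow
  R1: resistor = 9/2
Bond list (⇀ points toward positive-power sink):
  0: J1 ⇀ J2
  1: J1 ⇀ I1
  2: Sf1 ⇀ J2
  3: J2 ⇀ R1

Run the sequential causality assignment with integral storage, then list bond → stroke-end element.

bond 0 →J1
bond 1 →I1
bond 2 →Sf1
bond 3 →J2

bond 2 stroke at Sf1  (source Sf1 imposes f)
bond 1 stroke at I1  (I1 integral (f out))
bond 0 stroke at J1  (common-f at J1 fixed by 1)
bond 3 stroke at J2  (J2 needs exactly one e-in)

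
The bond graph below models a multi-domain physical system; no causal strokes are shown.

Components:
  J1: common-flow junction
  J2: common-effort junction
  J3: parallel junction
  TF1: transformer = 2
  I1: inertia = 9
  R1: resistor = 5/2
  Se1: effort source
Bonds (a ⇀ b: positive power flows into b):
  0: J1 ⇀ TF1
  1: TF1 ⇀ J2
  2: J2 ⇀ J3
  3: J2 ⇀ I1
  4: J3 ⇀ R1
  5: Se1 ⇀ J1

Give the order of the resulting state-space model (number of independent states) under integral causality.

1  (I1 all integral)

bond 5 stroke at J1  (Se1 fixes effort; stroke away)
bond 0 stroke at TF1  (only one flow-in slot at J1)
bond 1 stroke at J2  (TF TF1: opposite of bond 0)
bond 2 stroke at J3  (0-jn J2 has e-setter on 1)
bond 3 stroke at I1  (common-e at J2 fixed by 1)
bond 4 stroke at R1  (J3 effort already set via bond 2)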